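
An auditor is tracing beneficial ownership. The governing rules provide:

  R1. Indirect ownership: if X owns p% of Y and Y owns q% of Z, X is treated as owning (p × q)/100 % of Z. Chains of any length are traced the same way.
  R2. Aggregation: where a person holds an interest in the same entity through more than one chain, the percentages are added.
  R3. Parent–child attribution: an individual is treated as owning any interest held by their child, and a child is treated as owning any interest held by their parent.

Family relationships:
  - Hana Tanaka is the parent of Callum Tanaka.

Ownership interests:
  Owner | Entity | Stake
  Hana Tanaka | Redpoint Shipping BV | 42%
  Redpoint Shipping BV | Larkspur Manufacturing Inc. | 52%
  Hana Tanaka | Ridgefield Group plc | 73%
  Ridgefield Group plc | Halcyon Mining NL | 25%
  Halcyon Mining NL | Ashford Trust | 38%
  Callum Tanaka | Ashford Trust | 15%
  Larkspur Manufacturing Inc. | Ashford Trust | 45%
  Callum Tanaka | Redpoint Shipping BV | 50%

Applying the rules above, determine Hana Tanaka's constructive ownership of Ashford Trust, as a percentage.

By parent–child attribution (R3), Hana Tanaka is treated as also owning Callum Tanaka's interest in Redpoint Shipping BV, giving 42% + 50% = 92%.
By parent–child attribution (R3), Hana Tanaka is treated as owning Callum Tanaka's 15% interest in Ashford Trust.
Chain via Ridgefield Group plc → Halcyon Mining NL (R1): 73% × 25% × 38% = 6.935% of Ashford Trust.
Chain via Redpoint Shipping BV → Larkspur Manufacturing Inc. (R1): 92% × 52% × 45% = 21.528% of Ashford Trust.
Direct interest in Ashford Trust: 15%.
Aggregating (R2): 6.935% + 21.528% + 15% = 43.463%.

43.463%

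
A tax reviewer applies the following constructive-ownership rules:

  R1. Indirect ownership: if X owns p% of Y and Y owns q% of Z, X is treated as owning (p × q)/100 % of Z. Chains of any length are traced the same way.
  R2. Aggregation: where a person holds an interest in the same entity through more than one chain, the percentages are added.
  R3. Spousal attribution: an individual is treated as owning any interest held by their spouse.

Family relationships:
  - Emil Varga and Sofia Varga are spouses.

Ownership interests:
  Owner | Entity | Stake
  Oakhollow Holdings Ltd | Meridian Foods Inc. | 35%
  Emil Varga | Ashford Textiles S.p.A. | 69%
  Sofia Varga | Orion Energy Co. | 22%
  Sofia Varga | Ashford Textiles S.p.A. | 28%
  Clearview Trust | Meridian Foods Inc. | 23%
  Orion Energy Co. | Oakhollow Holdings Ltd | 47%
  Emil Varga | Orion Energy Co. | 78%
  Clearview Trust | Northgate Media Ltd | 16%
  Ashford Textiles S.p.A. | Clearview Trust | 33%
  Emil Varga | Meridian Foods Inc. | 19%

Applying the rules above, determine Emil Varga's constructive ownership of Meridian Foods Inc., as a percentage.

By spousal attribution (R3), Emil Varga is treated as also owning Sofia Varga's interest in Ashford Textiles S.p.A, giving 69% + 28% = 97%.
By spousal attribution (R3), Emil Varga is treated as also owning Sofia Varga's interest in Orion Energy Co, giving 78% + 22% = 100%.
Chain via Ashford Textiles S.p.A. → Clearview Trust (R1): 97% × 33% × 23% = 7.3623% of Meridian Foods Inc.
Chain via Orion Energy Co. → Oakhollow Holdings Ltd (R1): 100% × 47% × 35% = 16.45% of Meridian Foods Inc.
Direct interest in Meridian Foods Inc: 19%.
Aggregating (R2): 7.3623% + 16.45% + 19% = 42.8123%.

42.8123%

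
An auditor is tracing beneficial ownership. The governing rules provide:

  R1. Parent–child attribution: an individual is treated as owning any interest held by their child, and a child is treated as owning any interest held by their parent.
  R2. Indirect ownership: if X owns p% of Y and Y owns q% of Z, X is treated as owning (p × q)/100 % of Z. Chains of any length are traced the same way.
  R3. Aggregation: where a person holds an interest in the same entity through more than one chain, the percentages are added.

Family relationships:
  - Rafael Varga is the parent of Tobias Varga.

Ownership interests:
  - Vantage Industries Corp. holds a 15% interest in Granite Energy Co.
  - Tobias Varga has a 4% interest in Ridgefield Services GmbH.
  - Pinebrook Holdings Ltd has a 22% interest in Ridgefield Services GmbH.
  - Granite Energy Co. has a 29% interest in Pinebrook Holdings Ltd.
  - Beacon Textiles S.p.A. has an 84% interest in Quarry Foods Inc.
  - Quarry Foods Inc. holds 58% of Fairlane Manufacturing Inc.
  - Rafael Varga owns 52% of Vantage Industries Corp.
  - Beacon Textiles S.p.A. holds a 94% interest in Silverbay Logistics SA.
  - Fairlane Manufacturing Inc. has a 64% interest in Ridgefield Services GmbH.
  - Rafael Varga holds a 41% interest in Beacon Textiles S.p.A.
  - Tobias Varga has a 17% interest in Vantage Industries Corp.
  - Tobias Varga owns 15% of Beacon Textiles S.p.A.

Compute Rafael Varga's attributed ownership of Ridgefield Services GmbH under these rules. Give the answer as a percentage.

By parent–child attribution (R1), Rafael Varga is treated as also owning Tobias Varga's interest in Beacon Textiles S.p.A, giving 41% + 15% = 56%.
By parent–child attribution (R1), Rafael Varga is treated as also owning Tobias Varga's interest in Vantage Industries Corp, giving 52% + 17% = 69%.
By parent–child attribution (R1), Rafael Varga is treated as owning Tobias Varga's 4% interest in Ridgefield Services GmbH.
Chain via Beacon Textiles S.p.A. → Quarry Foods Inc. → Fairlane Manufacturing Inc. (R2): 56% × 84% × 58% × 64% = 17.461248% of Ridgefield Services GmbH.
Chain via Vantage Industries Corp. → Granite Energy Co. → Pinebrook Holdings Ltd (R2): 69% × 15% × 29% × 22% = 0.66033% of Ridgefield Services GmbH.
Direct interest in Ridgefield Services GmbH: 4%.
Aggregating (R3): 17.461248% + 0.66033% + 4% = 22.121578%.

22.121578%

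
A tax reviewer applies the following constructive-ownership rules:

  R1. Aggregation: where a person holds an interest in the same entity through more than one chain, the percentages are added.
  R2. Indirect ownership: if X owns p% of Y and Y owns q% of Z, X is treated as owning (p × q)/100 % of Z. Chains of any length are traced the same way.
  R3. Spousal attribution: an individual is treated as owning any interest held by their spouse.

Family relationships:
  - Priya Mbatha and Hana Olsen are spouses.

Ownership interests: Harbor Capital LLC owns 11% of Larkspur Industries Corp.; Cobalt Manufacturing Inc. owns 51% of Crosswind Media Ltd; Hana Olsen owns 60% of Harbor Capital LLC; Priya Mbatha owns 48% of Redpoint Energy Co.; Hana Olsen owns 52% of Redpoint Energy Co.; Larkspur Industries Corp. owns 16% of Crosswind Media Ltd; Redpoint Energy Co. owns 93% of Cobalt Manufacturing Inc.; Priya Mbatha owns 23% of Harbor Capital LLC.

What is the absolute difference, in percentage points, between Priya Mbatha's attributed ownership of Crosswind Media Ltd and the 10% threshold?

38.8908

By spousal attribution (R3), Priya Mbatha is treated as also owning Hana Olsen's interest in Redpoint Energy Co, giving 48% + 52% = 100%.
By spousal attribution (R3), Priya Mbatha is treated as also owning Hana Olsen's interest in Harbor Capital LLC, giving 23% + 60% = 83%.
Chain via Redpoint Energy Co. → Cobalt Manufacturing Inc. (R2): 100% × 93% × 51% = 47.43% of Crosswind Media Ltd.
Chain via Harbor Capital LLC → Larkspur Industries Corp. (R2): 83% × 11% × 16% = 1.4608% of Crosswind Media Ltd.
Aggregating (R1): 47.43% + 1.4608% = 48.8908%.
48.8908% exceeds the 10% threshold by 38.8908 percentage points.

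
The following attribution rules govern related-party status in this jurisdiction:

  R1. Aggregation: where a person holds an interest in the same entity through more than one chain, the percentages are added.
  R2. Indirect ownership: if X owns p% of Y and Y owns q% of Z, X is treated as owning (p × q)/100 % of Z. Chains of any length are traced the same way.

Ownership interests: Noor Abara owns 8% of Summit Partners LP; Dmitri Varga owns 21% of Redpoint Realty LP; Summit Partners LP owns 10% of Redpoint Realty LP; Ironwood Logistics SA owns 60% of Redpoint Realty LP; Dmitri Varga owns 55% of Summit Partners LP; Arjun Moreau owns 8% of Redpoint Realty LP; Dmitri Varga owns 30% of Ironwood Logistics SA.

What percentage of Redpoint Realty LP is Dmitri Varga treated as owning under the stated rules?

Chain via Summit Partners LP (R2): 55% × 10% = 5.5% of Redpoint Realty LP.
Chain via Ironwood Logistics SA (R2): 30% × 60% = 18% of Redpoint Realty LP.
Direct interest in Redpoint Realty LP: 21%.
Aggregating (R1): 5.5% + 18% + 21% = 44.5%.

44.5%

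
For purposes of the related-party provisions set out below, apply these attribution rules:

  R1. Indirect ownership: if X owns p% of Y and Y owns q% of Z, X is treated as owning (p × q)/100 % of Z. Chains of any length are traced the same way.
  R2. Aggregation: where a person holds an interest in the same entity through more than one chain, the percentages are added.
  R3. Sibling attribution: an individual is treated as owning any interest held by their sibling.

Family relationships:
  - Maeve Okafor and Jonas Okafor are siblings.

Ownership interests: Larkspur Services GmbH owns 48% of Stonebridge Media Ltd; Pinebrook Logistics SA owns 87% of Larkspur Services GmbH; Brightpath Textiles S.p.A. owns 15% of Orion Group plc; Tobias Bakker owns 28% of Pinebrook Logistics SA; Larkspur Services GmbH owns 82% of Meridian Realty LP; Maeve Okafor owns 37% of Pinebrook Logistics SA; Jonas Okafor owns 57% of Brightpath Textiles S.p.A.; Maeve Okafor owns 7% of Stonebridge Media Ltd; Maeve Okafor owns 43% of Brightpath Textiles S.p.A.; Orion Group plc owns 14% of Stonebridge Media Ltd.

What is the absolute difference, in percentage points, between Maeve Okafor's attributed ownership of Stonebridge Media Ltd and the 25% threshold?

By sibling attribution (R3), Maeve Okafor is treated as also owning Jonas Okafor's interest in Brightpath Textiles S.p.A, giving 43% + 57% = 100%.
Chain via Pinebrook Logistics SA → Larkspur Services GmbH (R1): 37% × 87% × 48% = 15.4512% of Stonebridge Media Ltd.
Chain via Brightpath Textiles S.p.A. → Orion Group plc (R1): 100% × 15% × 14% = 2.1% of Stonebridge Media Ltd.
Direct interest in Stonebridge Media Ltd: 7%.
Aggregating (R2): 15.4512% + 2.1% + 7% = 24.5512%.
24.5512% falls short of the 25% threshold by 0.4488 percentage points.

0.4488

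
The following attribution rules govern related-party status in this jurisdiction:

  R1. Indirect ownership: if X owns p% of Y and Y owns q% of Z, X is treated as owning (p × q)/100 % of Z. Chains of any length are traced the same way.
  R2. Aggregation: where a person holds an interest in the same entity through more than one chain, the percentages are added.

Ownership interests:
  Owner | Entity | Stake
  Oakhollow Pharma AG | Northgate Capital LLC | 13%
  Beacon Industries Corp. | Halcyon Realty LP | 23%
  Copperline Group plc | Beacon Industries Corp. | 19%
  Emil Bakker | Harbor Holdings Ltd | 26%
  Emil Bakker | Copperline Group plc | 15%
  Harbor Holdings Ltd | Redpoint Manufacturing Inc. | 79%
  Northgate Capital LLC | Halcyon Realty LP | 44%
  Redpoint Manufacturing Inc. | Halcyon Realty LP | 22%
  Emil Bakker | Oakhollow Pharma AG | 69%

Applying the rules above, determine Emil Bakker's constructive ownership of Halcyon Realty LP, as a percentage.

Chain via Harbor Holdings Ltd → Redpoint Manufacturing Inc. (R1): 26% × 79% × 22% = 4.5188% of Halcyon Realty LP.
Chain via Copperline Group plc → Beacon Industries Corp. (R1): 15% × 19% × 23% = 0.6555% of Halcyon Realty LP.
Chain via Oakhollow Pharma AG → Northgate Capital LLC (R1): 69% × 13% × 44% = 3.9468% of Halcyon Realty LP.
Aggregating (R2): 4.5188% + 0.6555% + 3.9468% = 9.1211%.

9.1211%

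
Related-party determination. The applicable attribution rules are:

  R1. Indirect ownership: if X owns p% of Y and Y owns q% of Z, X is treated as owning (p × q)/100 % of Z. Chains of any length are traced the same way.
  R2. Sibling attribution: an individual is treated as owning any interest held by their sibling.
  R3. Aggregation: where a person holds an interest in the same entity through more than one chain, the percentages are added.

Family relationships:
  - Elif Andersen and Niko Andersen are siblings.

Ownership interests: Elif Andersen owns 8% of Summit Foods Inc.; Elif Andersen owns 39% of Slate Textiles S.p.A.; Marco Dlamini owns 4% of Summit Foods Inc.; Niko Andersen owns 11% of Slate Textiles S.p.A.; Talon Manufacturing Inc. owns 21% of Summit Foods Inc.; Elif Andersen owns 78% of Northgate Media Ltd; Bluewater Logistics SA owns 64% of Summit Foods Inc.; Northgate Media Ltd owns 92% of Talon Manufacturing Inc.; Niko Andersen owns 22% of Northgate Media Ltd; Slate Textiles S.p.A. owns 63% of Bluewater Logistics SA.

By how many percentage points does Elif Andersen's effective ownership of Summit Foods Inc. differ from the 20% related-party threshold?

27.48

By sibling attribution (R2), Elif Andersen is treated as also owning Niko Andersen's interest in Slate Textiles S.p.A, giving 39% + 11% = 50%.
By sibling attribution (R2), Elif Andersen is treated as also owning Niko Andersen's interest in Northgate Media Ltd, giving 78% + 22% = 100%.
Chain via Slate Textiles S.p.A. → Bluewater Logistics SA (R1): 50% × 63% × 64% = 20.16% of Summit Foods Inc.
Chain via Northgate Media Ltd → Talon Manufacturing Inc. (R1): 100% × 92% × 21% = 19.32% of Summit Foods Inc.
Direct interest in Summit Foods Inc: 8%.
Aggregating (R3): 20.16% + 19.32% + 8% = 47.48%.
47.48% exceeds the 20% threshold by 27.48 percentage points.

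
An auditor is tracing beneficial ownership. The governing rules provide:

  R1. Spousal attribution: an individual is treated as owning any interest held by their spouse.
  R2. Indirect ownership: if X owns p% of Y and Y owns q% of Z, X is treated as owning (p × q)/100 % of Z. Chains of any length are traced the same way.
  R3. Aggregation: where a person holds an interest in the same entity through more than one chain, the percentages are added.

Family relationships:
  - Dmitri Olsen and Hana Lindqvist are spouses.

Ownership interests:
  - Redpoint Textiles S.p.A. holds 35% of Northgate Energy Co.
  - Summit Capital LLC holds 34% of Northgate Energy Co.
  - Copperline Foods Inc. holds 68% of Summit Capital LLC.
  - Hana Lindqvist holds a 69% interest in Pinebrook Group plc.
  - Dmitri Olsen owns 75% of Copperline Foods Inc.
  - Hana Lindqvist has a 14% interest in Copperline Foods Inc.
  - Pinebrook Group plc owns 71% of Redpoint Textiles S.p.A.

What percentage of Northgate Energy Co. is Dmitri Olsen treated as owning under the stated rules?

By spousal attribution (R1), Dmitri Olsen is treated as also owning Hana Lindqvist's interest in Copperline Foods Inc, giving 75% + 14% = 89%.
By spousal attribution (R1), Dmitri Olsen is treated as owning Hana Lindqvist's 69% interest in Pinebrook Group plc.
Chain via Copperline Foods Inc. → Summit Capital LLC (R2): 89% × 68% × 34% = 20.5768% of Northgate Energy Co.
Chain via Pinebrook Group plc → Redpoint Textiles S.p.A. (R2): 69% × 71% × 35% = 17.1465% of Northgate Energy Co.
Aggregating (R3): 20.5768% + 17.1465% = 37.7233%.

37.7233%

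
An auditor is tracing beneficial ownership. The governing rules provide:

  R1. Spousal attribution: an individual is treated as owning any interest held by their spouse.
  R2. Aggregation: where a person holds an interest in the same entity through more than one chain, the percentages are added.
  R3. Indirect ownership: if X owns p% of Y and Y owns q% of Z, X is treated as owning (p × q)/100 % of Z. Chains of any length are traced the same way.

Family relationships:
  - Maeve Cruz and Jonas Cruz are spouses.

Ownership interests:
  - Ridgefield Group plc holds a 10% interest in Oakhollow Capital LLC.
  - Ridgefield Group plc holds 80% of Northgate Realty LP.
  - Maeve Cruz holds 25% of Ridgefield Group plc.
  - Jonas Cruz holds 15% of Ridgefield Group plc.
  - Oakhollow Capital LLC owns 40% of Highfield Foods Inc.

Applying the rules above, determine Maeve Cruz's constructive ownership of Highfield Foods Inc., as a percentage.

By spousal attribution (R1), Maeve Cruz is treated as also owning Jonas Cruz's interest in Ridgefield Group plc, giving 25% + 15% = 40%.
Chain via Ridgefield Group plc → Oakhollow Capital LLC (R3): 40% × 10% × 40% = 1.6% of Highfield Foods Inc.

1.6%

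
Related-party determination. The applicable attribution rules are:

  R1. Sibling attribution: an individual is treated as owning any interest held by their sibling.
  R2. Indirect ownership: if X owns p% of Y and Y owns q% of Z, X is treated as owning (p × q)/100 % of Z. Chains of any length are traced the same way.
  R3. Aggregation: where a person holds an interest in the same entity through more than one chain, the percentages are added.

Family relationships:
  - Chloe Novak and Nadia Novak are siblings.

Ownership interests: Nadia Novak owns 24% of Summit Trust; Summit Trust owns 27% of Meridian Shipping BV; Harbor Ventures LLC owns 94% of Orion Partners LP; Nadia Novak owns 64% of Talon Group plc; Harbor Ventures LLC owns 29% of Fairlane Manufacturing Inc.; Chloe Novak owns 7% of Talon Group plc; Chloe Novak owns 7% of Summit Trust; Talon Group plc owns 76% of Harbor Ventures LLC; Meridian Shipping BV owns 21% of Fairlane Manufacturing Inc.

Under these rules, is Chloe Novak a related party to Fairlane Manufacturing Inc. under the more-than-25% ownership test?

By sibling attribution (R1), Chloe Novak is treated as also owning Nadia Novak's interest in Summit Trust, giving 7% + 24% = 31%.
By sibling attribution (R1), Chloe Novak is treated as also owning Nadia Novak's interest in Talon Group plc, giving 7% + 64% = 71%.
Chain via Summit Trust → Meridian Shipping BV (R2): 31% × 27% × 21% = 1.7577% of Fairlane Manufacturing Inc.
Chain via Talon Group plc → Harbor Ventures LLC (R2): 71% × 76% × 29% = 15.6484% of Fairlane Manufacturing Inc.
Aggregating (R3): 1.7577% + 15.6484% = 17.4061%.
17.4061% does not exceed the 25% threshold, so Chloe is not a related party to Fairlane Manufacturing Inc.

No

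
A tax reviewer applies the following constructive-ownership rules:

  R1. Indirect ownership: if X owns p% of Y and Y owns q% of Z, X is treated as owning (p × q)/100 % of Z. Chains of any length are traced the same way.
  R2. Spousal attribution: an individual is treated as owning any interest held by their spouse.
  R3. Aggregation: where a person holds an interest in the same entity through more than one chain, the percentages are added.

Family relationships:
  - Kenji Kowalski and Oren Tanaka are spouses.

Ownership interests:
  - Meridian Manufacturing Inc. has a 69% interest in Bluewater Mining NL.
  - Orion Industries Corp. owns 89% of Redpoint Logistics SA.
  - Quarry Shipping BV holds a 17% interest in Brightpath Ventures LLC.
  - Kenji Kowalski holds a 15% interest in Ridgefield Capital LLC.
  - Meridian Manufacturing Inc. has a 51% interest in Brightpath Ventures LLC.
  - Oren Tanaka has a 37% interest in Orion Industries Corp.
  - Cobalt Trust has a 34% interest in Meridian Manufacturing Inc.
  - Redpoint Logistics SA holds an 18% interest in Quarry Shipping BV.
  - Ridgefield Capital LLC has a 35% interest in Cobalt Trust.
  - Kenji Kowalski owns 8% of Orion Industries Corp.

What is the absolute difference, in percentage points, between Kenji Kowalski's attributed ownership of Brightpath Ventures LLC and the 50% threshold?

47.86412

By spousal attribution (R2), Kenji Kowalski is treated as also owning Oren Tanaka's interest in Orion Industries Corp, giving 8% + 37% = 45%.
Chain via Orion Industries Corp. → Redpoint Logistics SA → Quarry Shipping BV (R1): 45% × 89% × 18% × 17% = 1.22553% of Brightpath Ventures LLC.
Chain via Ridgefield Capital LLC → Cobalt Trust → Meridian Manufacturing Inc. (R1): 15% × 35% × 34% × 51% = 0.91035% of Brightpath Ventures LLC.
Aggregating (R3): 1.22553% + 0.91035% = 2.13588%.
2.13588% falls short of the 50% threshold by 47.86412 percentage points.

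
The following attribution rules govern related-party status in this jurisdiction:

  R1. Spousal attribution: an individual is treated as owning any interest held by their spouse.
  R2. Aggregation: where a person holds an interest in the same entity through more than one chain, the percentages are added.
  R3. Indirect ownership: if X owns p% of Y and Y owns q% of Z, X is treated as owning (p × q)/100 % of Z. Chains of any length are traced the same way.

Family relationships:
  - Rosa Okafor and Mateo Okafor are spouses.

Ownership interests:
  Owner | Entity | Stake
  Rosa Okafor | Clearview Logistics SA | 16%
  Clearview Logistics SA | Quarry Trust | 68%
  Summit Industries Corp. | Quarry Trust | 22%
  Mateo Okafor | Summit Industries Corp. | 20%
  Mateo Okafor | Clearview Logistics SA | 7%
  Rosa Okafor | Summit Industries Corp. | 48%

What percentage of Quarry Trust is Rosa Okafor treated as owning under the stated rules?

By spousal attribution (R1), Rosa Okafor is treated as also owning Mateo Okafor's interest in Clearview Logistics SA, giving 16% + 7% = 23%.
By spousal attribution (R1), Rosa Okafor is treated as also owning Mateo Okafor's interest in Summit Industries Corp, giving 48% + 20% = 68%.
Chain via Clearview Logistics SA (R3): 23% × 68% = 15.64% of Quarry Trust.
Chain via Summit Industries Corp. (R3): 68% × 22% = 14.96% of Quarry Trust.
Aggregating (R2): 15.64% + 14.96% = 30.6%.

30.6%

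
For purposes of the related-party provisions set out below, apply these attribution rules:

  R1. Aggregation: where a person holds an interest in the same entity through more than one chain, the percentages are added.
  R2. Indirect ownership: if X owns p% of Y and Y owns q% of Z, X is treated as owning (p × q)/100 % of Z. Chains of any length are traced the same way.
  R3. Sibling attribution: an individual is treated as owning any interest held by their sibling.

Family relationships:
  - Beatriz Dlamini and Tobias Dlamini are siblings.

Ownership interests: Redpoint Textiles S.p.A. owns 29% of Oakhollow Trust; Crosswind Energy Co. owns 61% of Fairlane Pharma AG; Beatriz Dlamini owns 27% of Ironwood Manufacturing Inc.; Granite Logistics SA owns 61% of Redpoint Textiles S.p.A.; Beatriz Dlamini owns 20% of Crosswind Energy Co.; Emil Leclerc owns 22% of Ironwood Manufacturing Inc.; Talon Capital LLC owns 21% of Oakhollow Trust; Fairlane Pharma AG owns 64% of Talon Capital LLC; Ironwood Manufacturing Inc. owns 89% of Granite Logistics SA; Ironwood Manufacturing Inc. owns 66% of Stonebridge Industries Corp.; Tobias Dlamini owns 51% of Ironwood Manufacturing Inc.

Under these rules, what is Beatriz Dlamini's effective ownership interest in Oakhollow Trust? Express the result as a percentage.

13.920078%

By sibling attribution (R3), Beatriz Dlamini is treated as also owning Tobias Dlamini's interest in Ironwood Manufacturing Inc, giving 27% + 51% = 78%.
Chain via Ironwood Manufacturing Inc. → Granite Logistics SA → Redpoint Textiles S.p.A. (R2): 78% × 89% × 61% × 29% = 12.280398% of Oakhollow Trust.
Chain via Crosswind Energy Co. → Fairlane Pharma AG → Talon Capital LLC (R2): 20% × 61% × 64% × 21% = 1.63968% of Oakhollow Trust.
Aggregating (R1): 12.280398% + 1.63968% = 13.920078%.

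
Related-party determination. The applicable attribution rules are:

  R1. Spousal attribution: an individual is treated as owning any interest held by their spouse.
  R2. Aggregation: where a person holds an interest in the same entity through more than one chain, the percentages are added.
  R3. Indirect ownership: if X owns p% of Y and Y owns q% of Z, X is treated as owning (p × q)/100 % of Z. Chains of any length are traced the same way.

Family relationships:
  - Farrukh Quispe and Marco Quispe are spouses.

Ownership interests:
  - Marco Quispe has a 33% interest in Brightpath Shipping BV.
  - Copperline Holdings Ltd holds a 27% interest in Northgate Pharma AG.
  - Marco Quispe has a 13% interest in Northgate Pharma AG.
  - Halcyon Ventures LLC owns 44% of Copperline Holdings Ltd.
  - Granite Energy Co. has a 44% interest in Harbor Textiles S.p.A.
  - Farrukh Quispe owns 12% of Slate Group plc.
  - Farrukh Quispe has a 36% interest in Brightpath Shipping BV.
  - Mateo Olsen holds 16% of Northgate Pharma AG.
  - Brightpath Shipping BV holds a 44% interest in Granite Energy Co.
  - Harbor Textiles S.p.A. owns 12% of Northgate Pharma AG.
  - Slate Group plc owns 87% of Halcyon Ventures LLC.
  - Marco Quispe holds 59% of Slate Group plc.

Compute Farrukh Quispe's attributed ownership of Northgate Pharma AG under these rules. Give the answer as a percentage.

By spousal attribution (R1), Farrukh Quispe is treated as also owning Marco Quispe's interest in Slate Group plc, giving 12% + 59% = 71%.
By spousal attribution (R1), Farrukh Quispe is treated as also owning Marco Quispe's interest in Brightpath Shipping BV, giving 36% + 33% = 69%.
By spousal attribution (R1), Farrukh Quispe is treated as owning Marco Quispe's 13% interest in Northgate Pharma AG.
Chain via Slate Group plc → Halcyon Ventures LLC → Copperline Holdings Ltd (R3): 71% × 87% × 44% × 27% = 7.338276% of Northgate Pharma AG.
Chain via Brightpath Shipping BV → Granite Energy Co. → Harbor Textiles S.p.A. (R3): 69% × 44% × 44% × 12% = 1.603008% of Northgate Pharma AG.
Direct interest in Northgate Pharma AG: 13%.
Aggregating (R2): 7.338276% + 1.603008% + 13% = 21.941284%.

21.941284%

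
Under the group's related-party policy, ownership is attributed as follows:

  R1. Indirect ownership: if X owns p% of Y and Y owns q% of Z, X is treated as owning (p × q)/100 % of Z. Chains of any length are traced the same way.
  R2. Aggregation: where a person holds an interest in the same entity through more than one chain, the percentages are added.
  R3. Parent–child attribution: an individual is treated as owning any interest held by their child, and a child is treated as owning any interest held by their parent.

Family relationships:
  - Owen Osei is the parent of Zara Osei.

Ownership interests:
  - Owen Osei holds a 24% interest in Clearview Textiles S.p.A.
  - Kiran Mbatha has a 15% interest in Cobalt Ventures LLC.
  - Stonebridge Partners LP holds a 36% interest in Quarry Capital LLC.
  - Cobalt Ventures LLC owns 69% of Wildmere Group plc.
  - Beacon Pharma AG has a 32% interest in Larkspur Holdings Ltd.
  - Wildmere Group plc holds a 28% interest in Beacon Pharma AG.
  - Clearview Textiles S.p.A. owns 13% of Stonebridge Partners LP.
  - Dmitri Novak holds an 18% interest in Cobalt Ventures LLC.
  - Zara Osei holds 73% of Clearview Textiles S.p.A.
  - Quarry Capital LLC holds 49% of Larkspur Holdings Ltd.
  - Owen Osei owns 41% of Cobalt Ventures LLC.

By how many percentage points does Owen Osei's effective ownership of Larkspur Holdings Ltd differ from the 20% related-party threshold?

15.240812

By parent–child attribution (R3), Owen Osei is treated as also owning Zara Osei's interest in Clearview Textiles S.p.A, giving 24% + 73% = 97%.
Chain via Cobalt Ventures LLC → Wildmere Group plc → Beacon Pharma AG (R1): 41% × 69% × 28% × 32% = 2.534784% of Larkspur Holdings Ltd.
Chain via Clearview Textiles S.p.A. → Stonebridge Partners LP → Quarry Capital LLC (R1): 97% × 13% × 36% × 49% = 2.224404% of Larkspur Holdings Ltd.
Aggregating (R2): 2.534784% + 2.224404% = 4.759188%.
4.759188% falls short of the 20% threshold by 15.240812 percentage points.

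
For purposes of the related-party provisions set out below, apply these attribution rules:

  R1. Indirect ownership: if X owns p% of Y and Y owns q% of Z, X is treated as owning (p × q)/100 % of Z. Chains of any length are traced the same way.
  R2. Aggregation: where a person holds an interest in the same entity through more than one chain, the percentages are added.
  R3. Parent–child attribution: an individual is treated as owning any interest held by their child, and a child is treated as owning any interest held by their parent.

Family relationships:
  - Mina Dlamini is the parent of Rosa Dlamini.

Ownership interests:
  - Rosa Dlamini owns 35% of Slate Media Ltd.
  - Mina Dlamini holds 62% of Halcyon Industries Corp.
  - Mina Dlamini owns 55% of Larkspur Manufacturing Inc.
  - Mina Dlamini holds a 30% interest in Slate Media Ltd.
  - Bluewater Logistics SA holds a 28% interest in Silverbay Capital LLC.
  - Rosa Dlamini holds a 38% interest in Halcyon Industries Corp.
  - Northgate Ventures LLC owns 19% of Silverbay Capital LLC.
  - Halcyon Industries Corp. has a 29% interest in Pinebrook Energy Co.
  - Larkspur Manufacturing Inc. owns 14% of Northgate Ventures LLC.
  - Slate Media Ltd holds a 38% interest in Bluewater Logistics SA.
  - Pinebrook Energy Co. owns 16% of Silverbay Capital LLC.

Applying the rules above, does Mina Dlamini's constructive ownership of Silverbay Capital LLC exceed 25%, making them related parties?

By parent–child attribution (R3), Mina Dlamini is treated as also owning Rosa Dlamini's interest in Slate Media Ltd, giving 30% + 35% = 65%.
By parent–child attribution (R3), Mina Dlamini is treated as also owning Rosa Dlamini's interest in Halcyon Industries Corp, giving 62% + 38% = 100%.
Chain via Slate Media Ltd → Bluewater Logistics SA (R1): 65% × 38% × 28% = 6.916% of Silverbay Capital LLC.
Chain via Halcyon Industries Corp. → Pinebrook Energy Co. (R1): 100% × 29% × 16% = 4.64% of Silverbay Capital LLC.
Chain via Larkspur Manufacturing Inc. → Northgate Ventures LLC (R1): 55% × 14% × 19% = 1.463% of Silverbay Capital LLC.
Aggregating (R2): 6.916% + 4.64% + 1.463% = 13.019%.
13.019% does not exceed the 25% threshold, so Mina is not a related party to Silverbay Capital LLC.

No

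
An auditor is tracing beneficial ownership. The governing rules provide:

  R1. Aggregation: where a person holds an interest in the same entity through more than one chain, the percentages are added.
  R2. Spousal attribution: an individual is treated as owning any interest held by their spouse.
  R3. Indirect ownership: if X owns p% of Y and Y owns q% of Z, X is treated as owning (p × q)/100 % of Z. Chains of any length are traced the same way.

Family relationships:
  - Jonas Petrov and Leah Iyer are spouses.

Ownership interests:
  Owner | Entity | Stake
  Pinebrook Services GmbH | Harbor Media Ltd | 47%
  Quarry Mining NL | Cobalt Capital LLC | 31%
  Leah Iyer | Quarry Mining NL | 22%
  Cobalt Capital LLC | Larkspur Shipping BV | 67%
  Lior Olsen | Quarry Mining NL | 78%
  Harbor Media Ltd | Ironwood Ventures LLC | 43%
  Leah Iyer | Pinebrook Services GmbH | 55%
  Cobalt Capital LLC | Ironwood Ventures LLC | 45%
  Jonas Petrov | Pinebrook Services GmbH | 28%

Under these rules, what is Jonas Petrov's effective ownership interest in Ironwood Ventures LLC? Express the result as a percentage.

By spousal attribution (R2), Jonas Petrov is treated as also owning Leah Iyer's interest in Pinebrook Services GmbH, giving 28% + 55% = 83%.
By spousal attribution (R2), Jonas Petrov is treated as owning Leah Iyer's 22% interest in Quarry Mining NL.
Chain via Pinebrook Services GmbH → Harbor Media Ltd (R3): 83% × 47% × 43% = 16.7743% of Ironwood Ventures LLC.
Chain via Quarry Mining NL → Cobalt Capital LLC (R3): 22% × 31% × 45% = 3.069% of Ironwood Ventures LLC.
Aggregating (R1): 16.7743% + 3.069% = 19.8433%.

19.8433%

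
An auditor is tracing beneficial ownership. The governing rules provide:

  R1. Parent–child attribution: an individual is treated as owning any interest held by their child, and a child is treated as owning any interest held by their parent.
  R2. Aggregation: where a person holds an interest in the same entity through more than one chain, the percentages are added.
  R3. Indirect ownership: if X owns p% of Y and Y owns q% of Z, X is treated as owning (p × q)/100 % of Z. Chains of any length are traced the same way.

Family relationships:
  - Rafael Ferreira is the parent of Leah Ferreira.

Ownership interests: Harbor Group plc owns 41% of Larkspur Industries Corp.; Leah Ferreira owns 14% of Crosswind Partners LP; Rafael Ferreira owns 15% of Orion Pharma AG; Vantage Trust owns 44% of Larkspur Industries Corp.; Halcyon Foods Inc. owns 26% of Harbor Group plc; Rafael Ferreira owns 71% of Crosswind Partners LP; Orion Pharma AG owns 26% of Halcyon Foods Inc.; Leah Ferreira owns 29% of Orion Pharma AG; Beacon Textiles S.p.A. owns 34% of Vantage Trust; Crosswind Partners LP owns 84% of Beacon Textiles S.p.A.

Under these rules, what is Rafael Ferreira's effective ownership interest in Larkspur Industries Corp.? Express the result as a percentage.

11.900944%

By parent–child attribution (R1), Rafael Ferreira is treated as also owning Leah Ferreira's interest in Orion Pharma AG, giving 15% + 29% = 44%.
By parent–child attribution (R1), Rafael Ferreira is treated as also owning Leah Ferreira's interest in Crosswind Partners LP, giving 71% + 14% = 85%.
Chain via Orion Pharma AG → Halcyon Foods Inc. → Harbor Group plc (R3): 44% × 26% × 26% × 41% = 1.219504% of Larkspur Industries Corp.
Chain via Crosswind Partners LP → Beacon Textiles S.p.A. → Vantage Trust (R3): 85% × 84% × 34% × 44% = 10.68144% of Larkspur Industries Corp.
Aggregating (R2): 1.219504% + 10.68144% = 11.900944%.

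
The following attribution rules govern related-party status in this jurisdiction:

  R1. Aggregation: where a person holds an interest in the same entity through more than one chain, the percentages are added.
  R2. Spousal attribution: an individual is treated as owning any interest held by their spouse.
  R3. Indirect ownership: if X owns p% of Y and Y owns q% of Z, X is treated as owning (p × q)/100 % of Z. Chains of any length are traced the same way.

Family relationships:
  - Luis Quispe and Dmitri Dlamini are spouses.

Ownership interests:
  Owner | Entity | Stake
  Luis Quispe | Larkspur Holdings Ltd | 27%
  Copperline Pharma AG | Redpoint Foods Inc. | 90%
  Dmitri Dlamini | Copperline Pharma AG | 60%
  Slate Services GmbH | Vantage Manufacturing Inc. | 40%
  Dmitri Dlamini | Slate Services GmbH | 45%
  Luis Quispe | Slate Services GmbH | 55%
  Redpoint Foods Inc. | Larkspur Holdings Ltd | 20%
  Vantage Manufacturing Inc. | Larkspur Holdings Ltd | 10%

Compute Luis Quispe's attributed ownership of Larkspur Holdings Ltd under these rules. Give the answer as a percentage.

41.8%

By spousal attribution (R2), Luis Quispe is treated as also owning Dmitri Dlamini's interest in Slate Services GmbH, giving 55% + 45% = 100%.
By spousal attribution (R2), Luis Quispe is treated as owning Dmitri Dlamini's 60% interest in Copperline Pharma AG.
Chain via Slate Services GmbH → Vantage Manufacturing Inc. (R3): 100% × 40% × 10% = 4% of Larkspur Holdings Ltd.
Direct interest in Larkspur Holdings Ltd: 27%.
Chain via Copperline Pharma AG → Redpoint Foods Inc. (R3): 60% × 90% × 20% = 10.8% of Larkspur Holdings Ltd.
Aggregating (R1): 4% + 27% + 10.8% = 41.8%.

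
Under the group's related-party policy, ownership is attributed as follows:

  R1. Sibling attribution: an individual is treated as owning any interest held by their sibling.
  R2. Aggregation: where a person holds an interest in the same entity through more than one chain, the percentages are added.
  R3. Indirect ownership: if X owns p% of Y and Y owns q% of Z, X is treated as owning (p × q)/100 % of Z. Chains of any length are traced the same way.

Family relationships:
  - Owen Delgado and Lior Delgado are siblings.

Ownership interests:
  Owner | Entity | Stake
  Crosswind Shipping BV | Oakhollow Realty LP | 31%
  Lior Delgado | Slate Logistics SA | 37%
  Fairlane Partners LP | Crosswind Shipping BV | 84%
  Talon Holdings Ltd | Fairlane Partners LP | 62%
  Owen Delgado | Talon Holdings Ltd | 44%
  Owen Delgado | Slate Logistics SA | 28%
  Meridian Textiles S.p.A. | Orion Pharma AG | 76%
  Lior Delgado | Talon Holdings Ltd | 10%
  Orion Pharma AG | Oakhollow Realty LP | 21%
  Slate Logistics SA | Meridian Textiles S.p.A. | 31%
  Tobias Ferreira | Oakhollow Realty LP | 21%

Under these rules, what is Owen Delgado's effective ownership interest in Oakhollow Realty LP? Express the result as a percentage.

By sibling attribution (R1), Owen Delgado is treated as also owning Lior Delgado's interest in Talon Holdings Ltd, giving 44% + 10% = 54%.
By sibling attribution (R1), Owen Delgado is treated as also owning Lior Delgado's interest in Slate Logistics SA, giving 28% + 37% = 65%.
Chain via Talon Holdings Ltd → Fairlane Partners LP → Crosswind Shipping BV (R3): 54% × 62% × 84% × 31% = 8.718192% of Oakhollow Realty LP.
Chain via Slate Logistics SA → Meridian Textiles S.p.A. → Orion Pharma AG (R3): 65% × 31% × 76% × 21% = 3.21594% of Oakhollow Realty LP.
Aggregating (R2): 8.718192% + 3.21594% = 11.934132%.

11.934132%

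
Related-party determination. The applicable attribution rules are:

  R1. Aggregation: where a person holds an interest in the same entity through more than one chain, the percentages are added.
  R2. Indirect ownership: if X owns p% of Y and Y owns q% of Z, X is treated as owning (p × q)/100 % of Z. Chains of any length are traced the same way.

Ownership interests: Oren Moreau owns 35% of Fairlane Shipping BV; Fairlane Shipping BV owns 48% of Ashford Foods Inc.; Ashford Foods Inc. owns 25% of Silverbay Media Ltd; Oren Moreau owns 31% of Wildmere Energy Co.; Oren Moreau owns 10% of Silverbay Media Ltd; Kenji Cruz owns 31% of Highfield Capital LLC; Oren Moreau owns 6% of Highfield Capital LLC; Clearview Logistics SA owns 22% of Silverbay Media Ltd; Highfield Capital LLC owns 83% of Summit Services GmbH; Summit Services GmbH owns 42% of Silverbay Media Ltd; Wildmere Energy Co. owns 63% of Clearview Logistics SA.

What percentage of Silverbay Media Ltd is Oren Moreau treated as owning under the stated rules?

Chain via Fairlane Shipping BV → Ashford Foods Inc. (R2): 35% × 48% × 25% = 4.2% of Silverbay Media Ltd.
Chain via Wildmere Energy Co. → Clearview Logistics SA (R2): 31% × 63% × 22% = 4.2966% of Silverbay Media Ltd.
Chain via Highfield Capital LLC → Summit Services GmbH (R2): 6% × 83% × 42% = 2.0916% of Silverbay Media Ltd.
Direct interest in Silverbay Media Ltd: 10%.
Aggregating (R1): 4.2% + 4.2966% + 2.0916% + 10% = 20.5882%.

20.5882%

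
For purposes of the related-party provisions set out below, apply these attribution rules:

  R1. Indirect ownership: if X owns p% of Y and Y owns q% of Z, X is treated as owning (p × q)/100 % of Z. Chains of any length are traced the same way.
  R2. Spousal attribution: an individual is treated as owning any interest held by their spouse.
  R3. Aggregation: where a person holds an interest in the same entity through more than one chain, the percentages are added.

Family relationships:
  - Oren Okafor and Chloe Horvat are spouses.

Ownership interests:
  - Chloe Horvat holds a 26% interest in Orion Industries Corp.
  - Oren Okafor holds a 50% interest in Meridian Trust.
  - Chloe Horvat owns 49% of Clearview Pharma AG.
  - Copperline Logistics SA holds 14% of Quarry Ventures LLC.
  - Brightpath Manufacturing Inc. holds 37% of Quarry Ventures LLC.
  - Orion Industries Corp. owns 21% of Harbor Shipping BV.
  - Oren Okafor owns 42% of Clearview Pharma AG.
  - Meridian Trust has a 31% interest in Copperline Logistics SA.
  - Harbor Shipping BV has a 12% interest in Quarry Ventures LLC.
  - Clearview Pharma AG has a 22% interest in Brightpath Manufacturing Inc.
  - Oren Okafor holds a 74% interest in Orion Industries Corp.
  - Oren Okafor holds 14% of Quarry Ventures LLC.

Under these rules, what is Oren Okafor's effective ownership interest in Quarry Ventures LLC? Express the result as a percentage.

26.0974%

By spousal attribution (R2), Oren Okafor is treated as also owning Chloe Horvat's interest in Clearview Pharma AG, giving 42% + 49% = 91%.
By spousal attribution (R2), Oren Okafor is treated as also owning Chloe Horvat's interest in Orion Industries Corp, giving 74% + 26% = 100%.
Chain via Clearview Pharma AG → Brightpath Manufacturing Inc. (R1): 91% × 22% × 37% = 7.4074% of Quarry Ventures LLC.
Chain via Orion Industries Corp. → Harbor Shipping BV (R1): 100% × 21% × 12% = 2.52% of Quarry Ventures LLC.
Chain via Meridian Trust → Copperline Logistics SA (R1): 50% × 31% × 14% = 2.17% of Quarry Ventures LLC.
Direct interest in Quarry Ventures LLC: 14%.
Aggregating (R3): 7.4074% + 2.52% + 2.17% + 14% = 26.0974%.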